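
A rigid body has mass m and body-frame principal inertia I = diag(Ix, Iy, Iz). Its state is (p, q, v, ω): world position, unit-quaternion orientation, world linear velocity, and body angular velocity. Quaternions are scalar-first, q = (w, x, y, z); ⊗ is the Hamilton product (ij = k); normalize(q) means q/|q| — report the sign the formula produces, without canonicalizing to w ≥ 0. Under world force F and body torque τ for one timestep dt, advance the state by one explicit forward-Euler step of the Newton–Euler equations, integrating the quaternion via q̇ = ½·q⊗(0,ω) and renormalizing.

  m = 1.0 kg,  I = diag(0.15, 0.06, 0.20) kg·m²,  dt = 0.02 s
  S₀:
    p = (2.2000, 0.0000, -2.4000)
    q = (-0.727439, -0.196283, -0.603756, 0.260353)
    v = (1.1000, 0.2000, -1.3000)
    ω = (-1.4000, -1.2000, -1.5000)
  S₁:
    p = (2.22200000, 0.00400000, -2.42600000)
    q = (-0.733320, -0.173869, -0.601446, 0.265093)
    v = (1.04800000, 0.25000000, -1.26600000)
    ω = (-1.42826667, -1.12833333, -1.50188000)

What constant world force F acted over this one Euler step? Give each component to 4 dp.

Δv = v₁−v₀ = (-0.05200000, 0.05000000, 0.03400000)
m·(v₁−v₀)/dt = (-2.6000, 2.5000, 1.7000)

F = (-2.6000, 2.5000, 1.7000)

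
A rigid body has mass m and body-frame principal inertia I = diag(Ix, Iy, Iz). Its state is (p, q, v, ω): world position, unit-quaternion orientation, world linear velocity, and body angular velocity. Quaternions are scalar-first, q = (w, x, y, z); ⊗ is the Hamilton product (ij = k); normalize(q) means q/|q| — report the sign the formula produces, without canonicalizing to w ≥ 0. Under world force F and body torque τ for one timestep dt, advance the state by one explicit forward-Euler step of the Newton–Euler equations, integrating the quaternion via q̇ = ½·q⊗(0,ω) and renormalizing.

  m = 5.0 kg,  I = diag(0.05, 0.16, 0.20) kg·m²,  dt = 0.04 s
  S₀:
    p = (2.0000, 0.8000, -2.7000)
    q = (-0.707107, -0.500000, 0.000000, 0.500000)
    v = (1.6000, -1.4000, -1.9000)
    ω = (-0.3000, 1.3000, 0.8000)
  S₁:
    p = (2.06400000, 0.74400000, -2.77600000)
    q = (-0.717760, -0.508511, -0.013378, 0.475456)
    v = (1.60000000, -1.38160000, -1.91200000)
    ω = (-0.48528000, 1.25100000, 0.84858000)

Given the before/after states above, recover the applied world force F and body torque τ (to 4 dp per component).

F = (0.0000, 2.3000, -1.5000)
τ = (-0.1900, -0.1600, 0.2000)

rate change Δω = (-0.18528000, -0.04900000, 0.04858000)
ω₀×(Iω₀) = (0.0416, 0.0360, -0.0429)
τ = I·(Δω/dt) + ω₀×(Iω₀) = (-0.1900, -0.1600, 0.2000)
velocity change Δv = (0.00000000, 0.01840000, -0.01200000)
F = m·Δv/dt = (0.0000, 2.3000, -1.5000)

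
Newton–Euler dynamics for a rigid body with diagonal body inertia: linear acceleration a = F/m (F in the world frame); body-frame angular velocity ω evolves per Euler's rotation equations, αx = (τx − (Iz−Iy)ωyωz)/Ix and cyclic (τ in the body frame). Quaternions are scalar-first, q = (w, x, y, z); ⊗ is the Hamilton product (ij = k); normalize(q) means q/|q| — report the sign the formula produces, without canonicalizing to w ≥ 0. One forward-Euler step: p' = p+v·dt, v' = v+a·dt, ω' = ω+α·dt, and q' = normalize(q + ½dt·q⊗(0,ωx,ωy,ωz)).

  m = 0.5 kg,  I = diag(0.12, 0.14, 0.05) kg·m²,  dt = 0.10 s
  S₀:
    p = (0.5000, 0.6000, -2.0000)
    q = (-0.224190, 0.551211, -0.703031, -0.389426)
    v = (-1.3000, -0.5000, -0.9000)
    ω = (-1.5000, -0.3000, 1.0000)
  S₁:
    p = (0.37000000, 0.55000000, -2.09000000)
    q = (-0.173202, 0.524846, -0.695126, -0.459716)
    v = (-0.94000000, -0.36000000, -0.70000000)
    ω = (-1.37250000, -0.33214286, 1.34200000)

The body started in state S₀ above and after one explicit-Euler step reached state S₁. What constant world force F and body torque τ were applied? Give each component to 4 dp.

F = (1.8000, 0.7000, 1.0000)
τ = (0.1800, -0.1500, 0.1800)

ω₁ − ω₀ = (0.12750000, -0.03214286, 0.34200000)
ω₀×(Iω₀) = (0.0270, -0.1050, 0.0090)
applied torque τ = (0.1800, -0.1500, 0.1800)
v₁ − v₀ = (0.36000000, 0.14000000, 0.20000000)
F = m·Δv/dt = (1.8000, 0.7000, 1.0000)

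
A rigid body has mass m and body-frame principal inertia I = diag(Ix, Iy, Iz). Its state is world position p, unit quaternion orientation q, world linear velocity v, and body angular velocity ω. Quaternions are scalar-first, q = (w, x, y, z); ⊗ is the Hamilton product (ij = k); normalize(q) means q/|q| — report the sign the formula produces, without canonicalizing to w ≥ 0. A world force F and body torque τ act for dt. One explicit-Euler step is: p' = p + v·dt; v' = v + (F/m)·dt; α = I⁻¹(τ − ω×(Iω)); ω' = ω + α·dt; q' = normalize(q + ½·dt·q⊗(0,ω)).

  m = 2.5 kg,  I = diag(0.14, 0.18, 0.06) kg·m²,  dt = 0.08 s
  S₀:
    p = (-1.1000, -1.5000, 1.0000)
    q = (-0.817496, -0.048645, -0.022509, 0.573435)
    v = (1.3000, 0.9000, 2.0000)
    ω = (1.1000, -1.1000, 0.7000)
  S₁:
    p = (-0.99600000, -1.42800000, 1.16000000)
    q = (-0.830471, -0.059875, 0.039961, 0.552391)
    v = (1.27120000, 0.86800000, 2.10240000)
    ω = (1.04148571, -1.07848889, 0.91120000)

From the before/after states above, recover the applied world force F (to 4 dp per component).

Δv = v₁−v₀ = (-0.02880000, -0.03200000, 0.10240000)
applied force F = (-0.9000, -1.0000, 3.2000)

F = (-0.9000, -1.0000, 3.2000)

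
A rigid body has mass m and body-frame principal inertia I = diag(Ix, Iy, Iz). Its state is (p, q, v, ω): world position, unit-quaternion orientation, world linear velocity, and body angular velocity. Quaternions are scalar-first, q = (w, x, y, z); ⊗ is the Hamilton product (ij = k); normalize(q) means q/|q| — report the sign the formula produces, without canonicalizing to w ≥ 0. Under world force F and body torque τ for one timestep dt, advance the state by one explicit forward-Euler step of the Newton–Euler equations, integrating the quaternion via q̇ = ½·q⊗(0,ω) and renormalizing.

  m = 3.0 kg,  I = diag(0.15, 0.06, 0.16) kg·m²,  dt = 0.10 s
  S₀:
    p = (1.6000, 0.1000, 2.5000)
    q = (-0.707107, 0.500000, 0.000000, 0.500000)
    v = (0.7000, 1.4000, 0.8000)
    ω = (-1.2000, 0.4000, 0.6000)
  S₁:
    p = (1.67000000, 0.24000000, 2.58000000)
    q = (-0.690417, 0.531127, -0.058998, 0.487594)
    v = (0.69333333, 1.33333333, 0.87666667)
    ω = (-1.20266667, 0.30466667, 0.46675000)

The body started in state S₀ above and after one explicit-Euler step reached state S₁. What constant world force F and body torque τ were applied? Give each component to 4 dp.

rate change Δω = (-0.00266667, -0.09533333, -0.13325000)
precession coupling = (0.0240, 0.0072, 0.0432)
τ = I·(Δω/dt) + ω₀×(Iω₀) = (0.0200, -0.0500, -0.1700)
v₁ − v₀ = (-0.00666667, -0.06666667, 0.07666667)
m·(v₁−v₀)/dt = (-0.2000, -2.0000, 2.3000)

F = (-0.2000, -2.0000, 2.3000)
τ = (0.0200, -0.0500, -0.1700)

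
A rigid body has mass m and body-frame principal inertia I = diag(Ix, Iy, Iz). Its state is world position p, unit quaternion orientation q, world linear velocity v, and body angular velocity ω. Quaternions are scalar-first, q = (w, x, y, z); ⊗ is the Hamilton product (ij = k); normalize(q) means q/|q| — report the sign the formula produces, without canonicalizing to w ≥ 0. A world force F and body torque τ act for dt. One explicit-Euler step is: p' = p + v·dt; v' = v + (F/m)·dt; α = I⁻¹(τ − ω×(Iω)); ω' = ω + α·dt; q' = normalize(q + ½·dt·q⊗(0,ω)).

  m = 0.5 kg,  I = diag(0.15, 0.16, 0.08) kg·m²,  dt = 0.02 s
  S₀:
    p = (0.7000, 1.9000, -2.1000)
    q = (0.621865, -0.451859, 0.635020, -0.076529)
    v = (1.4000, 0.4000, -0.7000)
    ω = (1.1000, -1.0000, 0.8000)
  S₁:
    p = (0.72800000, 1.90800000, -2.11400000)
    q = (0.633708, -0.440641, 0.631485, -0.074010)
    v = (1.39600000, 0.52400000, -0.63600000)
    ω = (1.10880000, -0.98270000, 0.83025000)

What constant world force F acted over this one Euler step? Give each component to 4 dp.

v₁ − v₀ = (-0.00400000, 0.12400000, 0.06400000)
m·(v₁−v₀)/dt = (-0.1000, 3.1000, 1.6000)

F = (-0.1000, 3.1000, 1.6000)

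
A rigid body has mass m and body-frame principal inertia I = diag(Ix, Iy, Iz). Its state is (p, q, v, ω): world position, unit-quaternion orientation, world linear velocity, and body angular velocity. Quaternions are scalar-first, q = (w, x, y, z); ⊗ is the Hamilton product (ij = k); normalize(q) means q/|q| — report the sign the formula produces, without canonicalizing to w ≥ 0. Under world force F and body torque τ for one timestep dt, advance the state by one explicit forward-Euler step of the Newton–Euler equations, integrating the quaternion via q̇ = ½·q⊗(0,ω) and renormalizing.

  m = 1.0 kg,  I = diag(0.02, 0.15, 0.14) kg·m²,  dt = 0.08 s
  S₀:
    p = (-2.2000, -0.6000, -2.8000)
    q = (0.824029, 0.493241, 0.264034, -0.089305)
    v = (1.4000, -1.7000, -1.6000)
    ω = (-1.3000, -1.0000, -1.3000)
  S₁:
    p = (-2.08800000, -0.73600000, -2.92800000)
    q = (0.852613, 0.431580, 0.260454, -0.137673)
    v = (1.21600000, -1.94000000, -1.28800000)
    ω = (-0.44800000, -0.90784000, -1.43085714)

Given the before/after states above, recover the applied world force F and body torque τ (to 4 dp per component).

F = (-2.3000, -3.0000, 3.9000)
τ = (0.2000, -0.0300, -0.0600)

velocity change Δv = (-0.18400000, -0.24000000, 0.31200000)
F = m·Δv/dt = (-2.3000, -3.0000, 3.9000)
Δω = ω₁−ω₀ = (0.85200000, 0.09216000, -0.13085714)
gyro term ω₀×Iω₀ = (-0.0130, -0.2028, 0.1690)
τ = I·(Δω/dt) + ω₀×(Iω₀) = (0.2000, -0.0300, -0.0600)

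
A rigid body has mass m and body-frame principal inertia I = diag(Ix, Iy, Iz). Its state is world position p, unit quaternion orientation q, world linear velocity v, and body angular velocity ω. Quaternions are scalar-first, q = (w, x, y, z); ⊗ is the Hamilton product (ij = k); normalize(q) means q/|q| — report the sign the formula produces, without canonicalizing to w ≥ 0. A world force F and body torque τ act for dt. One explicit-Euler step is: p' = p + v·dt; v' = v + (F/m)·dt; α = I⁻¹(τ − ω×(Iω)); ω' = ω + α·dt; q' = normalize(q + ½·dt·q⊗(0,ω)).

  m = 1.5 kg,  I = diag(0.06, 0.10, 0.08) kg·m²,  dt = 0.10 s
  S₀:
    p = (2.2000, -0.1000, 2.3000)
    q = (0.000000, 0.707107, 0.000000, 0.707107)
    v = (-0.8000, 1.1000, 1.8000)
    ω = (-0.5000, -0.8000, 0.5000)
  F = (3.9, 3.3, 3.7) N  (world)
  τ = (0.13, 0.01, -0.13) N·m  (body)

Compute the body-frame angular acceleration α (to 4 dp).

α = (2.0333, 0.0500, -1.8250)

ω×(Iω) gyroscopic = (0.0080, 0.0050, 0.0160)
angular accel α = (2.0333, 0.0500, -1.8250)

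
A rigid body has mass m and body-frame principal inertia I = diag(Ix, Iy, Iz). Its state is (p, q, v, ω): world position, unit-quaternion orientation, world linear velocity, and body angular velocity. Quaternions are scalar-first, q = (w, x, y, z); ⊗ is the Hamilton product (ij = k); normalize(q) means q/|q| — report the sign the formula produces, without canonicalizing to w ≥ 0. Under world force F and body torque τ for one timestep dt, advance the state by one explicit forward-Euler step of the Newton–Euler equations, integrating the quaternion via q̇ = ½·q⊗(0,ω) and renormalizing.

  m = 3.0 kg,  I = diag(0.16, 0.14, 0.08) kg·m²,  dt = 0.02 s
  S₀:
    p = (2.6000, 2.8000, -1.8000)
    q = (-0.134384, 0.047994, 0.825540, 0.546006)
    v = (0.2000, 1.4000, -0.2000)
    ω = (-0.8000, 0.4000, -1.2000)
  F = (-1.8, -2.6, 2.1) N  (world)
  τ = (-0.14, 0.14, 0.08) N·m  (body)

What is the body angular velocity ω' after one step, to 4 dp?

ω×(Iω) gyroscopic = (0.0288, 0.0768, 0.0064)
angular accel α = (-1.0550, 0.4514, 0.9200)
new body rate ω' = (-0.8211, 0.4090, -1.1816)

ω' = (-0.8211, 0.4090, -1.1816)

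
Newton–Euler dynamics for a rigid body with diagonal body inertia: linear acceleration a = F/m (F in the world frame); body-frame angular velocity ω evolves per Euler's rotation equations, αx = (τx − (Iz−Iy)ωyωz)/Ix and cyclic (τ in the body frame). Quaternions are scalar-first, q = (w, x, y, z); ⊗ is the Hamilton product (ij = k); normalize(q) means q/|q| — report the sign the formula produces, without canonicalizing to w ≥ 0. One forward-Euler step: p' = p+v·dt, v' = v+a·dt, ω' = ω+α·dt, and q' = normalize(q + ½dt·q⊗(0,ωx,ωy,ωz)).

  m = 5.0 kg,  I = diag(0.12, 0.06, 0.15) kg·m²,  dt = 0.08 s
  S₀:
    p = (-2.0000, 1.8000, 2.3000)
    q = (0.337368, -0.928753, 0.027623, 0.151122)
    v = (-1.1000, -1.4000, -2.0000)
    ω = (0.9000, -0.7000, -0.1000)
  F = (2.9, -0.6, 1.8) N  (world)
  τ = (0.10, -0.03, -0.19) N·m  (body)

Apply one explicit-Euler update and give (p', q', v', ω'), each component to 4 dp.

p' = (-2.0880, 1.6880, 2.1400)
q' = (0.3718, -0.9115, 0.0199, 0.1746)
v' = (-1.0536, -1.4096, -1.9712)
ω' = (0.9625, -0.7436, -0.2215)

p + v·dt = (-2.0880, 1.6880, 2.1400)
v + (F/m)dt = (-1.0536, -1.4096, -1.9712)
precession coupling ω×(Iω) = (0.0063, 0.0027, 0.0378)
(τ − ω×Iω)/I = (0.7808, -0.5450, -1.5187)
new body rate ω' = (0.9625, -0.7436, -0.2215)
Hamilton product q⊗(0,ω) = (0.8703260, 0.4066543, -0.1930231, 0.5915296)
q + ½dt·q⊗(0,ω), renormalized = (0.3718, -0.9115, 0.0199, 0.1746)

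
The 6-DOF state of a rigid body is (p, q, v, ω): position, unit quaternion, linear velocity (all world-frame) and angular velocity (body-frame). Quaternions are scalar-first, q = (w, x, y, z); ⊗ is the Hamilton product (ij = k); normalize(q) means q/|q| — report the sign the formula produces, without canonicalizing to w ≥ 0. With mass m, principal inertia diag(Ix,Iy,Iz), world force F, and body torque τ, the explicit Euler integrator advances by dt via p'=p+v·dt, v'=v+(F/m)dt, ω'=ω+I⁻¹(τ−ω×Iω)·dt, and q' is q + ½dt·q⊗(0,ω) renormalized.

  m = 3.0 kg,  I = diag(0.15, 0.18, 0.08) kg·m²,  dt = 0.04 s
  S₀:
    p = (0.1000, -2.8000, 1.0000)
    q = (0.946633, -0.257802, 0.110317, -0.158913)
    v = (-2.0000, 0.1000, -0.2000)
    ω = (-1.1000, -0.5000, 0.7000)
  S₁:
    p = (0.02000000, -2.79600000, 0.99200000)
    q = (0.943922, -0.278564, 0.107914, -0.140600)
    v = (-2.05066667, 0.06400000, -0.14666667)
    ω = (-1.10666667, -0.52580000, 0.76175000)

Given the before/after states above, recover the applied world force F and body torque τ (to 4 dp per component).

F = (-3.8000, -2.7000, 4.0000)
τ = (0.0100, -0.1700, 0.1400)

velocity change Δv = (-0.05066667, -0.03600000, 0.05333333)
F = m·Δv/dt = (-3.8000, -2.7000, 4.0000)
ω₁ − ω₀ = (-0.00666667, -0.02580000, 0.06175000)
applied torque τ = (0.0100, -0.1700, 0.1400)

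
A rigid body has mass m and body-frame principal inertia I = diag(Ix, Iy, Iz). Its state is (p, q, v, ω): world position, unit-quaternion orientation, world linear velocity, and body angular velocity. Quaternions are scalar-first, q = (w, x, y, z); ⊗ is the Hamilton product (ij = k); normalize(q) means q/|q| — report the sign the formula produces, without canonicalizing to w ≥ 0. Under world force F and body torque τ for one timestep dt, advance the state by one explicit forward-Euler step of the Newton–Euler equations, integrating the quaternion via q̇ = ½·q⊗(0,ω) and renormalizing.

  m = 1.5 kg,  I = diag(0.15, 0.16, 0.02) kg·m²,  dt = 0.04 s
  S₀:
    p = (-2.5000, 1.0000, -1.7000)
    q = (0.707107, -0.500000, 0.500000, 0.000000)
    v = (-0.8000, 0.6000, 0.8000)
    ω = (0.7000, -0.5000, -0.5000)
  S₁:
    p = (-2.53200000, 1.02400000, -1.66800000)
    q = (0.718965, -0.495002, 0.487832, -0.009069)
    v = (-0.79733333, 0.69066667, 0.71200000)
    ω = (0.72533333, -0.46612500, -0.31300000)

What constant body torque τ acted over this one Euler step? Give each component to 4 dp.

τ = (0.0600, 0.0900, 0.0900)

rate change Δω = (0.02533333, 0.03387500, 0.18700000)
applied torque τ = (0.0600, 0.0900, 0.0900)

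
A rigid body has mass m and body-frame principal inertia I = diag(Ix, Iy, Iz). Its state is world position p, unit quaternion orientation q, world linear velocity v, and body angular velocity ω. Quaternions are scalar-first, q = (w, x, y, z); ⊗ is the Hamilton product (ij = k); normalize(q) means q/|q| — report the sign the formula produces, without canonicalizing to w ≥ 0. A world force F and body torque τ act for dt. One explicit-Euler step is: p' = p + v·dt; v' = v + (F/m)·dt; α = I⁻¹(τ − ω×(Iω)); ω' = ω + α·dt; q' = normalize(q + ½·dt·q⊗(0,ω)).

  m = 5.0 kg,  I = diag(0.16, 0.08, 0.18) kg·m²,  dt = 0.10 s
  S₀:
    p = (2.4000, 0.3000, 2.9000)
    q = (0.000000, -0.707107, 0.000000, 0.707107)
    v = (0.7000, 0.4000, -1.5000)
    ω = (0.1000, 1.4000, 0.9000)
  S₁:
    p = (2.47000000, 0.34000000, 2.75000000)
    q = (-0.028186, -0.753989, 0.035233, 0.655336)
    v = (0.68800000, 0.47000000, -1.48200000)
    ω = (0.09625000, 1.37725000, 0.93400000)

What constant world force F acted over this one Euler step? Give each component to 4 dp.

F = (-0.6000, 3.5000, 0.9000)

Δv = v₁−v₀ = (-0.01200000, 0.07000000, 0.01800000)
F = m·Δv/dt = (-0.6000, 3.5000, 0.9000)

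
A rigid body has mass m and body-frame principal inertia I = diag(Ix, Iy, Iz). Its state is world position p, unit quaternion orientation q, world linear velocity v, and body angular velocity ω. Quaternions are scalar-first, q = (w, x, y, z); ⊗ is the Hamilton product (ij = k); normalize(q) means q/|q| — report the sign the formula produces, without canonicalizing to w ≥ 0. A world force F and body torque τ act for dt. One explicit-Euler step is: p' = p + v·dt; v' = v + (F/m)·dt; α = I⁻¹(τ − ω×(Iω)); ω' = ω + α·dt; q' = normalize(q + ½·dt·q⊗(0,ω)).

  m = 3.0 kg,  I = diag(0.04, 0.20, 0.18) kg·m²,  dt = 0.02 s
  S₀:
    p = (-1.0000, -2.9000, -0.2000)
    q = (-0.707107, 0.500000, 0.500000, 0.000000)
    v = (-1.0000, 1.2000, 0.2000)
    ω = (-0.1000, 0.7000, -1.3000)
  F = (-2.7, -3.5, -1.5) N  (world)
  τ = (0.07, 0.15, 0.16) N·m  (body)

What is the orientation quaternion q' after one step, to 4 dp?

q' = (-0.7100, 0.4942, 0.5015, 0.0132)

q⊗(0,ω) = (-0.3000000, -0.5792893, 0.1550251, 1.3192391)
updated quaternion q' = (-0.7100, 0.4942, 0.5015, 0.0132)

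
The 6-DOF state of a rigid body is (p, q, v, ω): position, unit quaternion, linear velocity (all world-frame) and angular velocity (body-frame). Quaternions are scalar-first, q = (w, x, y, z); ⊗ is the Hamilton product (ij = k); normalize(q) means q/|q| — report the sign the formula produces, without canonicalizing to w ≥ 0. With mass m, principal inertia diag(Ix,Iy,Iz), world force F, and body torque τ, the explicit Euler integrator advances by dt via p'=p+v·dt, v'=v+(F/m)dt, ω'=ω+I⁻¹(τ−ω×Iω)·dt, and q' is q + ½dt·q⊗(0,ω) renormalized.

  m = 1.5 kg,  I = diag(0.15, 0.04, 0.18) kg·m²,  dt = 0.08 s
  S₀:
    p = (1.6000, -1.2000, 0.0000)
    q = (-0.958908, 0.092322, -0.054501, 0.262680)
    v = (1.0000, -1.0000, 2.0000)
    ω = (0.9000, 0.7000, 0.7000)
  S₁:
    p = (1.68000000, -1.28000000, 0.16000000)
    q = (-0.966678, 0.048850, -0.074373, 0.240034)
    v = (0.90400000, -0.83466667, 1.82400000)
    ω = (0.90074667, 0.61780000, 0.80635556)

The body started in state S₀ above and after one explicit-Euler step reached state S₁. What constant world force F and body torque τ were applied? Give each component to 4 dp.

Δω = ω₁−ω₀ = (0.00074667, -0.08220000, 0.10635556)
applied torque τ = (0.0700, -0.0600, 0.1700)
Δv = v₁−v₀ = (-0.09600000, 0.16533333, -0.17600000)
F = m·Δv/dt = (-1.8000, 3.1000, -3.3000)

F = (-1.8000, 3.1000, -3.3000)
τ = (0.0700, -0.0600, 0.1700)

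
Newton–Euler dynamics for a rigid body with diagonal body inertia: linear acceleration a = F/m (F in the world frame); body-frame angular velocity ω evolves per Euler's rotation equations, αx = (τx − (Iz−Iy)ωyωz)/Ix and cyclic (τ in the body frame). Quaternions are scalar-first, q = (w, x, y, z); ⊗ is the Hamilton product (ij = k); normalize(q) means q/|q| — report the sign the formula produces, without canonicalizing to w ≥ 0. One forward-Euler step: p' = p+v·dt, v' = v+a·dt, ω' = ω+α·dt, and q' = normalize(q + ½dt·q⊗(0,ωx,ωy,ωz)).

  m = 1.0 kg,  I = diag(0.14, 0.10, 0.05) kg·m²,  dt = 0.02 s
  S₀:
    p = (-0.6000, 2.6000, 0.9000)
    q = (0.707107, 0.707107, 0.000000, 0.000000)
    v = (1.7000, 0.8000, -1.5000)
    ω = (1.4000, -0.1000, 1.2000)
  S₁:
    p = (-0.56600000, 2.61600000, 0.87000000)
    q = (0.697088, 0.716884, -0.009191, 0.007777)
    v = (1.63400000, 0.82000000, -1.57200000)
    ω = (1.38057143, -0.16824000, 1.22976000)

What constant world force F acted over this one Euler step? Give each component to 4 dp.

F = (-3.3000, 1.0000, -3.6000)

v₁ − v₀ = (-0.06600000, 0.02000000, -0.07200000)
F = m·Δv/dt = (-3.3000, 1.0000, -3.6000)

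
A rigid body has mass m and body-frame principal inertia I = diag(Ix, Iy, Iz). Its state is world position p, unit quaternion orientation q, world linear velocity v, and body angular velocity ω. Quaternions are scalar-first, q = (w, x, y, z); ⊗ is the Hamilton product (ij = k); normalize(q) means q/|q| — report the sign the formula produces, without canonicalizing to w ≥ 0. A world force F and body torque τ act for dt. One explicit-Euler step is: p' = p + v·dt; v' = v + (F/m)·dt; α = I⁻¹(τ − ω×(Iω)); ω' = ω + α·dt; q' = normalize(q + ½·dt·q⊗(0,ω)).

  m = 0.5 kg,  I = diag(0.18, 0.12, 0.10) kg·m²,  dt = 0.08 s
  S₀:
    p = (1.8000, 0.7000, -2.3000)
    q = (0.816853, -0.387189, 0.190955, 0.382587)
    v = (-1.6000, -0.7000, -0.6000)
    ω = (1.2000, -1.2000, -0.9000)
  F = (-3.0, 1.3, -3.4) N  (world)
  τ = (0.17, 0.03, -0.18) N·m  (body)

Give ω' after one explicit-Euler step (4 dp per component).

ω×(Iω) gyroscopic = (-0.0216, -0.0864, 0.0864)
angular accel α = (1.0644, 0.9700, -2.6640)
ω + α·dt = (1.2852, -1.1224, -1.1131)

ω' = (1.2852, -1.1224, -1.1131)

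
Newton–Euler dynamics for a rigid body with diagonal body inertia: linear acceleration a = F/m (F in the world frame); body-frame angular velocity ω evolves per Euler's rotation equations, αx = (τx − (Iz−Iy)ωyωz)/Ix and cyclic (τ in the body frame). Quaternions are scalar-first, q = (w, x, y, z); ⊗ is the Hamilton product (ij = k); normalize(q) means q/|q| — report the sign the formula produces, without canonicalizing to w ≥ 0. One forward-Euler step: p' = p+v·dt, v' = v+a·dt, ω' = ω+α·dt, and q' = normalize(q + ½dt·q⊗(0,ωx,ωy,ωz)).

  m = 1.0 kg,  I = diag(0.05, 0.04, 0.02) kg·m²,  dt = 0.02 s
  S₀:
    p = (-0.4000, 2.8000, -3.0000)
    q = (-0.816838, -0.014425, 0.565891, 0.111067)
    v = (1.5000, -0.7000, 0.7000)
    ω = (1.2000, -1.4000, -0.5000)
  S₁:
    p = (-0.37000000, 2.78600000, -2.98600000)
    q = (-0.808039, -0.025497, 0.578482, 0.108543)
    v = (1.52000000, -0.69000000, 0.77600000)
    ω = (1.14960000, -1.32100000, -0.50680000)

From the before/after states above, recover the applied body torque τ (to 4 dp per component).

τ = (-0.1400, 0.1400, 0.0100)

Δω = ω₁−ω₀ = (-0.05040000, 0.07900000, -0.00680000)
precession coupling = (-0.0140, -0.0180, 0.0168)
applied torque τ = (-0.1400, 0.1400, 0.0100)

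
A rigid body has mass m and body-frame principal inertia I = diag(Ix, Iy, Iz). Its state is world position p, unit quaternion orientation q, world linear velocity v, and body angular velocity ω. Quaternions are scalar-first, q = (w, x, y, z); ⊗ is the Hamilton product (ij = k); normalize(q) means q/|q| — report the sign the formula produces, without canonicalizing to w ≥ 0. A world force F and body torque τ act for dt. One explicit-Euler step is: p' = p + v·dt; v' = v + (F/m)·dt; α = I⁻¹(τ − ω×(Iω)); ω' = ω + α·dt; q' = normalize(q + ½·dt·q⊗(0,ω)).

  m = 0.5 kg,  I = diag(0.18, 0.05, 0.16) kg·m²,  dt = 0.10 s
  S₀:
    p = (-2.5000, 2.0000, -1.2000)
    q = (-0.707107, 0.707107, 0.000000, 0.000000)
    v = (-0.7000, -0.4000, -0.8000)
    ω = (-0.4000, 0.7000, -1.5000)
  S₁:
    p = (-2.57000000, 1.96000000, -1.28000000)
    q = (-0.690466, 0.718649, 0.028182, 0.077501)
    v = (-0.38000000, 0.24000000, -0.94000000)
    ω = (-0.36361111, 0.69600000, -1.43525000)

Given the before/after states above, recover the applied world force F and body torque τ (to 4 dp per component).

F = (1.6000, 3.2000, -0.7000)
τ = (-0.0500, 0.0100, 0.1400)

velocity change Δv = (0.32000000, 0.64000000, -0.14000000)
applied force F = (1.6000, 3.2000, -0.7000)
Δω = ω₁−ω₀ = (0.03638889, -0.00400000, 0.06475000)
ω₀×(Iω₀) = (-0.1155, 0.0120, 0.0364)
τ = I·(Δω/dt) + ω₀×(Iω₀) = (-0.0500, 0.0100, 0.1400)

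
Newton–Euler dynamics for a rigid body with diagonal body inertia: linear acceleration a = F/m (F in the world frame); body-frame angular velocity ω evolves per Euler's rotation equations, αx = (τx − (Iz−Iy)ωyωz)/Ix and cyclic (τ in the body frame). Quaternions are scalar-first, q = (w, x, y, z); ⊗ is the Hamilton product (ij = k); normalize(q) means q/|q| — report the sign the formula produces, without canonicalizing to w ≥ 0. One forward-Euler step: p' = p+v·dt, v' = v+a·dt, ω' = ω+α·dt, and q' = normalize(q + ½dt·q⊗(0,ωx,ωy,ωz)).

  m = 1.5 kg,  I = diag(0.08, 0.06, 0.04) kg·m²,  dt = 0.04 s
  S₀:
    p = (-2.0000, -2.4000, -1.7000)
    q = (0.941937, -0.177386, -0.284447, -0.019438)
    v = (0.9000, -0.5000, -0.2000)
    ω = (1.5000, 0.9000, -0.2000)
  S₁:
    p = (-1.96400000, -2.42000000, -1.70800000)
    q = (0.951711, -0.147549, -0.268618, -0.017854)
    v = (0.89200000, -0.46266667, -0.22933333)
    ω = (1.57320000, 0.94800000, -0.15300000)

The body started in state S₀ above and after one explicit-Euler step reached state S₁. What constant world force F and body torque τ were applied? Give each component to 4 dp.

F = (-0.3000, 1.4000, -1.1000)
τ = (0.1500, 0.0600, 0.0200)

ω₁ − ω₀ = (0.07320000, 0.04800000, 0.04700000)
gyro term ω₀×Iω₀ = (0.0036, -0.0120, -0.0270)
τ = I·(Δω/dt) + ω₀×(Iω₀) = (0.1500, 0.0600, 0.0200)
Δv = v₁−v₀ = (-0.00800000, 0.03733333, -0.02933333)
m·(v₁−v₀)/dt = (-0.3000, 1.4000, -1.1000)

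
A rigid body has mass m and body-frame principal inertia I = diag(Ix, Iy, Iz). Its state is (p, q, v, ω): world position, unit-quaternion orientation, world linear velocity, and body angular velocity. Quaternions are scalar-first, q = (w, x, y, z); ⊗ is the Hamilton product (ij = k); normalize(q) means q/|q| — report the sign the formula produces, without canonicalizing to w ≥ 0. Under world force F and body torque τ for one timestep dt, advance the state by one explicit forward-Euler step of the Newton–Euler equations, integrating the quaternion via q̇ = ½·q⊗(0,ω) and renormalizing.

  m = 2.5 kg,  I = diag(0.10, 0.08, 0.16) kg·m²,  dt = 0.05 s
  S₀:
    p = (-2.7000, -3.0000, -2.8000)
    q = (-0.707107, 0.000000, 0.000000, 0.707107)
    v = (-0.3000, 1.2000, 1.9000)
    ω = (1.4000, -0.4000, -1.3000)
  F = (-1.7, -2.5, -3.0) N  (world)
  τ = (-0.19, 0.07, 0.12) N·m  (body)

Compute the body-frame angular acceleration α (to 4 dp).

α = (-2.3160, -0.4900, 0.6800)

ω×(Iω) gyroscopic = (0.0416, 0.1092, 0.0112)
angular accel α = (-2.3160, -0.4900, 0.6800)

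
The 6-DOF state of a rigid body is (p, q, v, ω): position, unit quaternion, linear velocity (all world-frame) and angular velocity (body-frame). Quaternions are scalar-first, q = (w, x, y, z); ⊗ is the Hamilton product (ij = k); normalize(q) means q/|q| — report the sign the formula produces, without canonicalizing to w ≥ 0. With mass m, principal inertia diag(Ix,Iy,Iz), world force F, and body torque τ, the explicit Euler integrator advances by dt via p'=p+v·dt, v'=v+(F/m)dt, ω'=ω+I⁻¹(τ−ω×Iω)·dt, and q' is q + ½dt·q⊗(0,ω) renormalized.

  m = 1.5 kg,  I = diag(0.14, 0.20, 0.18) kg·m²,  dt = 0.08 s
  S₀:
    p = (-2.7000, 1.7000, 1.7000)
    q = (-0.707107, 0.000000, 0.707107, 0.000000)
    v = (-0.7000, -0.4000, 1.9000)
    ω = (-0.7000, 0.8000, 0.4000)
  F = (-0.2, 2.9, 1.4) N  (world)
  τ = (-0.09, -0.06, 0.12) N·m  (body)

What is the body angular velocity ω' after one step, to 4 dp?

gyro term ω×Iω = (-0.0064, 0.0112, -0.0336)
(τ − ω×Iω)/I = (-0.5971, -0.3560, 0.8533)
ω + α·dt = (-0.7478, 0.7715, 0.4683)

ω' = (-0.7478, 0.7715, 0.4683)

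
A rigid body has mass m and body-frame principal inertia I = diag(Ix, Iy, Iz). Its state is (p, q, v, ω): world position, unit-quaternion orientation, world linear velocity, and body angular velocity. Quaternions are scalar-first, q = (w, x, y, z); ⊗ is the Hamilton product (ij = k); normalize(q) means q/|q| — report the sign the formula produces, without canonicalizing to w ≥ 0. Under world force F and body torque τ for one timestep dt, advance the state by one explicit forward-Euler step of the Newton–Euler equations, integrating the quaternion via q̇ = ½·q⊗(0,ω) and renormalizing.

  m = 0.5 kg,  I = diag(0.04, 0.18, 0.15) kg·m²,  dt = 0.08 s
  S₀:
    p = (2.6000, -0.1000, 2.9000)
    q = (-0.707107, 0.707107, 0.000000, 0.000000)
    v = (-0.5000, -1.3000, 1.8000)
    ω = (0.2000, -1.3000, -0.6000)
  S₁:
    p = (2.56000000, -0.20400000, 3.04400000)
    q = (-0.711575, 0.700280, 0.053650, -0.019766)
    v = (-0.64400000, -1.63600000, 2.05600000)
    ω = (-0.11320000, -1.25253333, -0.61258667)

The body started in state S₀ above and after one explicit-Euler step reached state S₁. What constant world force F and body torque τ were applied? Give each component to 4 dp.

Δω = ω₁−ω₀ = (-0.31320000, 0.04746667, -0.01258667)
ω₀×(Iω₀) = (-0.0234, 0.0132, -0.0364)
τ = I·(Δω/dt) + ω₀×(Iω₀) = (-0.1800, 0.1200, -0.0600)
Δv = v₁−v₀ = (-0.14400000, -0.33600000, 0.25600000)
applied force F = (-0.9000, -2.1000, 1.6000)

F = (-0.9000, -2.1000, 1.6000)
τ = (-0.1800, 0.1200, -0.0600)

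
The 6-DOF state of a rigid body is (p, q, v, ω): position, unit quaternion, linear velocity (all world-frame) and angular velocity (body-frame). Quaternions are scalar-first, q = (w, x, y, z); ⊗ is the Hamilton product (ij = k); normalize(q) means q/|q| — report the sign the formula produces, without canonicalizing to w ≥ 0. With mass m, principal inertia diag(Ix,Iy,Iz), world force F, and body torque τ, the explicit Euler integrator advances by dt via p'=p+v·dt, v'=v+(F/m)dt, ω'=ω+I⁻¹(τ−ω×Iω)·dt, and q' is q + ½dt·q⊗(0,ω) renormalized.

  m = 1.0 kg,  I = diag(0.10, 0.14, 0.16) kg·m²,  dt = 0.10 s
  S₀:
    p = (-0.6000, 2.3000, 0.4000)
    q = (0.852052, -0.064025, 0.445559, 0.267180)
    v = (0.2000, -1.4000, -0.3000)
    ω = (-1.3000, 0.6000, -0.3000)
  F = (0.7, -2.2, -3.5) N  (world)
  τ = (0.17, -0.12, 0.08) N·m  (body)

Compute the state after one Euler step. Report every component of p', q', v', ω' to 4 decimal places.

p' = (-0.5800, 2.1600, 0.3700)
q' = (0.8363, -0.1337, 0.4516, 0.2807)
v' = (0.2700, -1.6200, -0.6500)
ω' = (-1.1264, 0.5310, -0.2305)

α = I⁻¹(τ − ω×Iω) = (1.7360, -0.6900, 0.6950)
ω + α·dt = (-1.1264, 0.5310, -0.2305)
2q̇ = q⊗(0,ω) = (-0.2704139, -1.4016433, 0.1446897, 0.2851961)
updated quaternion q' = (0.8363, -0.1337, 0.4516, 0.2807)
p' = p + v·dt = (-0.5800, 2.1600, 0.3700)
v + (F/m)dt = (0.2700, -1.6200, -0.6500)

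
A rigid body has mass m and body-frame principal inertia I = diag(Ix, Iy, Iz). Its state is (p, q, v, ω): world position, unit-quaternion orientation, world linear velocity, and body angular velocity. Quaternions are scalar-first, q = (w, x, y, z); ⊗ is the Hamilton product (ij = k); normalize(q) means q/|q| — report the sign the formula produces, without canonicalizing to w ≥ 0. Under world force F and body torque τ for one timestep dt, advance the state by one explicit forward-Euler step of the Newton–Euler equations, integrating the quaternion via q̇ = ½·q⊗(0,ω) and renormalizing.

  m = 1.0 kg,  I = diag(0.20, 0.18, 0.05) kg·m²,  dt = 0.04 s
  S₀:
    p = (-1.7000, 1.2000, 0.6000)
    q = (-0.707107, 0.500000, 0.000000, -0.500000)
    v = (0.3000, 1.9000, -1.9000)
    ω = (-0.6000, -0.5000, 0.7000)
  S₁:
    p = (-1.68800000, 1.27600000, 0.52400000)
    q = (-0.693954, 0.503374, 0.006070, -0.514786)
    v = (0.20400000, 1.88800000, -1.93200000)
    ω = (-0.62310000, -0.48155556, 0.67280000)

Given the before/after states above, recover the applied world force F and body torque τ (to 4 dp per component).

Δω = ω₁−ω₀ = (-0.02310000, 0.01844444, -0.02720000)
applied torque τ = (-0.0700, 0.0200, -0.0400)
velocity change Δv = (-0.09600000, -0.01200000, -0.03200000)
applied force F = (-2.4000, -0.3000, -0.8000)

F = (-2.4000, -0.3000, -0.8000)
τ = (-0.0700, 0.0200, -0.0400)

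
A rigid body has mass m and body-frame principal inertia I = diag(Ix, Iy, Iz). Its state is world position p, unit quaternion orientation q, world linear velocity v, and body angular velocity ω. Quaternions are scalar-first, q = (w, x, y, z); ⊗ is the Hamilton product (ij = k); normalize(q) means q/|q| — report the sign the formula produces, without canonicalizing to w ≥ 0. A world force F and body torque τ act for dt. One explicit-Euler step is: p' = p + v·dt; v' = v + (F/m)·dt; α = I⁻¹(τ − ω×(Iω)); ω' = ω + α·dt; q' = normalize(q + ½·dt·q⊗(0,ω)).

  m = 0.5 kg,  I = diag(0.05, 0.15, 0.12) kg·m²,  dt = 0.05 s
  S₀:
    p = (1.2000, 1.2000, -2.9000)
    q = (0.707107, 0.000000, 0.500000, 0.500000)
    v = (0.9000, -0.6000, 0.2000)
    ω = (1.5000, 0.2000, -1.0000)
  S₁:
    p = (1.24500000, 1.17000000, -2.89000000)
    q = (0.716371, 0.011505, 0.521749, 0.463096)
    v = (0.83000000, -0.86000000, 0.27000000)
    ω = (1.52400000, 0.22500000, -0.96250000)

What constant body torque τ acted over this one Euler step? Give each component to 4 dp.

ω₁ − ω₀ = (0.02400000, 0.02500000, 0.03750000)
ω₀×(Iω₀) = (0.0060, 0.1050, 0.0300)
τ = I·(Δω/dt) + ω₀×(Iω₀) = (0.0300, 0.1800, 0.1200)

τ = (0.0300, 0.1800, 0.1200)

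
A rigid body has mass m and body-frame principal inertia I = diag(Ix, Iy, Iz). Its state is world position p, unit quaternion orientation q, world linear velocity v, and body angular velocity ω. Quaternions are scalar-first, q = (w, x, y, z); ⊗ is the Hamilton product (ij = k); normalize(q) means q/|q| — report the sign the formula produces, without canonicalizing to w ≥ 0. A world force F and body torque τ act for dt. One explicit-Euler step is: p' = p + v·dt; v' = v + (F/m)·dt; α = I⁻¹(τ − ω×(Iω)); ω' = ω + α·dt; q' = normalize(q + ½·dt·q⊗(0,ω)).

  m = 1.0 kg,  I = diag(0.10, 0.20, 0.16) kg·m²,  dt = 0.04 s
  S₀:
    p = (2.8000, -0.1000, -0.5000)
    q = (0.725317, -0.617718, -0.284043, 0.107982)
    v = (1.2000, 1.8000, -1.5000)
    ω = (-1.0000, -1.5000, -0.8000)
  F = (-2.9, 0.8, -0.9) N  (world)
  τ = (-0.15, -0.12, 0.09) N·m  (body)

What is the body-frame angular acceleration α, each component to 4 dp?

ω×(Iω) gyroscopic = (-0.0480, -0.0480, 0.1500)
α = I⁻¹(τ − ω×Iω) = (-1.0200, -0.3600, -0.3750)

α = (-1.0200, -0.3600, -0.3750)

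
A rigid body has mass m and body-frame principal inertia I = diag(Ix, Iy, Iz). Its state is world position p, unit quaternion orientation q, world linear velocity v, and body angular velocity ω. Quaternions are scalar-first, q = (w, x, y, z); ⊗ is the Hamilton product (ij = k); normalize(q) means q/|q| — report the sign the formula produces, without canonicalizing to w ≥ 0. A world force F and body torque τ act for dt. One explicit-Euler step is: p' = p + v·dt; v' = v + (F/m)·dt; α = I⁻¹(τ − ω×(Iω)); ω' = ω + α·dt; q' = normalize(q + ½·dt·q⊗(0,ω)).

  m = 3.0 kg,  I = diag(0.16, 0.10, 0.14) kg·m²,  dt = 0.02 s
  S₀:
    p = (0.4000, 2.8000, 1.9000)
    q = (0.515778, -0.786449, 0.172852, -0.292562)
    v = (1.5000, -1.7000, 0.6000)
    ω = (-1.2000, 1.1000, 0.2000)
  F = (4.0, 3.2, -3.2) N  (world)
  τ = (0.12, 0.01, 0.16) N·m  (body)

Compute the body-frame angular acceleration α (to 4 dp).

α = (0.6950, 0.1480, 0.5771)

ω×(Iω) gyroscopic = (0.0088, -0.0048, 0.0792)
(τ − ω×Iω)/I = (0.6950, 0.1480, 0.5771)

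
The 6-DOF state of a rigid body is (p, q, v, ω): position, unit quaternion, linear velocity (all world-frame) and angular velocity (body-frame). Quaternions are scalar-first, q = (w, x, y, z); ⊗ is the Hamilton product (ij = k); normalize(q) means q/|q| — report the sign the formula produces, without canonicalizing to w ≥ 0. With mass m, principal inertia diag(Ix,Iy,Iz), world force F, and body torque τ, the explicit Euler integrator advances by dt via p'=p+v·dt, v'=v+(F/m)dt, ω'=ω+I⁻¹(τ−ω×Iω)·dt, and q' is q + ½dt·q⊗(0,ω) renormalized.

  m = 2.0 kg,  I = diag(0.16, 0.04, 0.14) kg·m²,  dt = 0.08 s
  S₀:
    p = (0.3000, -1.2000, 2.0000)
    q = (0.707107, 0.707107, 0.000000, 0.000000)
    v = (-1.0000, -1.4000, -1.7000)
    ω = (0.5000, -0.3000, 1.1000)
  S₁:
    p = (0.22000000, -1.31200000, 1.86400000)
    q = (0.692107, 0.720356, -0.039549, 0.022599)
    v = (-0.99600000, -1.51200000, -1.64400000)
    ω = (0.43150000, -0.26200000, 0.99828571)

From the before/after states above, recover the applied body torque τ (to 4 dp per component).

τ = (-0.1700, 0.0300, -0.1600)

ω₁ − ω₀ = (-0.06850000, 0.03800000, -0.10171429)
ω₀×(Iω₀) = (-0.0330, 0.0110, 0.0180)
I·α + gyro = (-0.1700, 0.0300, -0.1600)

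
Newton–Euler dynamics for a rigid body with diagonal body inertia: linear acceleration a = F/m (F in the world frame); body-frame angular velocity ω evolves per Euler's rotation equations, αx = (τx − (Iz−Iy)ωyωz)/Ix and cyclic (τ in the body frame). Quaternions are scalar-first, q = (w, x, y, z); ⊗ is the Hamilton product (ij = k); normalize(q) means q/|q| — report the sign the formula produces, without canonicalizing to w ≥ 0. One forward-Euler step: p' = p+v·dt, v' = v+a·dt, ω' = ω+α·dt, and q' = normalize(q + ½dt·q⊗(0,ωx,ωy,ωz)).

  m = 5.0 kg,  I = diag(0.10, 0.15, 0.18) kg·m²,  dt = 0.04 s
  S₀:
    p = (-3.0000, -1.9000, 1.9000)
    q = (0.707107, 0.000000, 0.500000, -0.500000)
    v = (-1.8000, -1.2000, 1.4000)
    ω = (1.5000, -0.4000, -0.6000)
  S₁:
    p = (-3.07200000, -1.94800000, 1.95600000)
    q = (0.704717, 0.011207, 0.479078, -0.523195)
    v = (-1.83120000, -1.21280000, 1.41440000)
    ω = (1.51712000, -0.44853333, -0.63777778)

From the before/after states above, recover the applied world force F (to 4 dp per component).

velocity change Δv = (-0.03120000, -0.01280000, 0.01440000)
m·(v₁−v₀)/dt = (-3.9000, -1.6000, 1.8000)

F = (-3.9000, -1.6000, 1.8000)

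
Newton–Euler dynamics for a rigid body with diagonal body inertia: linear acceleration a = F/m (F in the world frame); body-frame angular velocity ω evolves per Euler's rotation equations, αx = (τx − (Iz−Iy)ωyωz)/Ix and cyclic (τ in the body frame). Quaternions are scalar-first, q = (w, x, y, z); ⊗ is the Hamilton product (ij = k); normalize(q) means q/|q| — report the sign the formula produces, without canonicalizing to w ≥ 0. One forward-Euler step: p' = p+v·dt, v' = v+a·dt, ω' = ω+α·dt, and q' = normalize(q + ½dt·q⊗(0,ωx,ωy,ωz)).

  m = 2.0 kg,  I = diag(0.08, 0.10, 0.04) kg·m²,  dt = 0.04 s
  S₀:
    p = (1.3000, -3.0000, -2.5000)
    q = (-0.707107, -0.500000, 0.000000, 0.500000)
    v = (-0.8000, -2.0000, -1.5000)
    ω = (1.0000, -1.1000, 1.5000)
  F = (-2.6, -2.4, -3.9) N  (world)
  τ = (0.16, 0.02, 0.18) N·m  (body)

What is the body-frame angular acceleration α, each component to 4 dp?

precession coupling ω×(Iω) = (0.0990, 0.0600, -0.0220)
angular accel α = (0.7625, -0.4000, 5.0500)

α = (0.7625, -0.4000, 5.0500)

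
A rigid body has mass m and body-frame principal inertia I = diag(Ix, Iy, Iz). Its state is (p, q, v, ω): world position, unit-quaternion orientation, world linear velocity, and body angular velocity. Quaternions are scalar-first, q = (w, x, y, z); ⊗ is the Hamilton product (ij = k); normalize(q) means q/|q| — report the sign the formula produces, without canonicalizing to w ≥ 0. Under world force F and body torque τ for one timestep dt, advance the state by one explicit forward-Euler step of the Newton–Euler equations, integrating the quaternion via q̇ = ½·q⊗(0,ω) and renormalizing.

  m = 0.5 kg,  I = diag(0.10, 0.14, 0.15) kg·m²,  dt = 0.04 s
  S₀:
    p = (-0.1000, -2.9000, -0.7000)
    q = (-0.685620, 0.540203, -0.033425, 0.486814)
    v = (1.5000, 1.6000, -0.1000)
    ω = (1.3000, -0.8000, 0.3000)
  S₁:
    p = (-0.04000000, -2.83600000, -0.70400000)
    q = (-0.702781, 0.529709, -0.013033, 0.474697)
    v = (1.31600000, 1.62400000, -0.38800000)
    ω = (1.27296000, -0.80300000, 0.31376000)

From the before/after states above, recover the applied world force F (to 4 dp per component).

F = (-2.3000, 0.3000, -3.6000)

velocity change Δv = (-0.18400000, 0.02400000, -0.28800000)
m·(v₁−v₀)/dt = (-2.3000, 0.3000, -3.6000)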